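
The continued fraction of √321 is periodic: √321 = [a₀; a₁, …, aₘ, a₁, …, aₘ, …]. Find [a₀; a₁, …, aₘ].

[17; 1, 10, 1, 34]

a₀ = ⌊√321⌋ = 17.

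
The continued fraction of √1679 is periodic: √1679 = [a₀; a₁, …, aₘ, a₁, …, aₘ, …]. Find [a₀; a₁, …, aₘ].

[40; 1, 39, 1, 80]

a₀ = ⌊√1679⌋ = 40.
With m₀=0, d₀=1 and mₖ₊₁ = dₖaₖ − mₖ, dₖ₊₁ = (n − mₖ₊₁²)/dₖ, aₖ₊₁ = ⌊(a₀+mₖ₊₁)/dₖ₊₁⌋:
  k=1: m=40, d=79, a=1
  k=2: m=39, d=2, a=39
  k=3: m=39, d=79, a=1
  k=4: m=40, d=1, a=80
d=1 and a=2a₀=80 at k=4, so the next step gives (m, d) = (40, 79) again — its k=1 value — and the period has length 4.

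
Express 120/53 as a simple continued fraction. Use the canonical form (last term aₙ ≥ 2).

[2; 3, 1, 3, 1, 2]

120 = 2*53 + 14
53 = 3*14 + 11
14 = 1*11 + 3
11 = 3*3 + 2
3 = 1*2 + 1
2 = 2*1 + 0  (stop)
So 120/53 = [2; 3, 1, 3, 1, 2].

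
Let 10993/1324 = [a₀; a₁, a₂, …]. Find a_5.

10993 = 8·1324 + 401   →  a_0 = 8
1324 = 3·401 + 121   →  a_1 = 3
401 = 3·121 + 38   →  a_2 = 3
121 = 3·38 + 7   →  a_3 = 3
38 = 5·7 + 3   →  a_4 = 5
7 = 2·3 + 1   →  a_5 = 2

2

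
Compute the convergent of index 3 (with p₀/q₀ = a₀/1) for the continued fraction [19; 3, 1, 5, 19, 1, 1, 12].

443/23

Using pₖ = aₖpₖ₋₁ + pₖ₋₂, qₖ = aₖqₖ₋₁ + qₖ₋₂ (with p₋₁=1, p₋₂=0, q₋₁=0, q₋₂=1):
  k=0: a=19, p=19, q=1
  k=1: a=3, p=58, q=3
  k=2: a=1, p=77, q=4
  k=3: a=5, p=443, q=23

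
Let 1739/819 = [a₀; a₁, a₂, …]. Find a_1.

1739 = 2·819 + 101   →  a_0 = 2
819 = 8·101 + 11   →  a_1 = 8

8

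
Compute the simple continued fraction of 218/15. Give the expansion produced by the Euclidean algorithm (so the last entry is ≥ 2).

[14; 1, 1, 7]

218 = 14*15 + 8
15 = 1*8 + 7
8 = 1*7 + 1
7 = 7*1 + 0  (stop)
So 218/15 = [14; 1, 1, 7].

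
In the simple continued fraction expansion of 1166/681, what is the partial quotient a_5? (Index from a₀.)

3

1166 = 1·681 + 485   →  a_0 = 1
681 = 1·485 + 196   →  a_1 = 1
485 = 2·196 + 93   →  a_2 = 2
196 = 2·93 + 10   →  a_3 = 2
93 = 9·10 + 3   →  a_4 = 9
10 = 3·3 + 1   →  a_5 = 3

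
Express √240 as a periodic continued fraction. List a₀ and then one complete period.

[15; 2, 30]

a₀ = ⌊√240⌋ = 15.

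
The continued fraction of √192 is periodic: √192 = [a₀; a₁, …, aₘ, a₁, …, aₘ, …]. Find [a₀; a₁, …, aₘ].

[13; 1, 5, 1, 26]

a₀ = ⌊√192⌋ = 13.
With m₀=0, d₀=1 and mₖ₊₁ = dₖaₖ − mₖ, dₖ₊₁ = (n − mₖ₊₁²)/dₖ, aₖ₊₁ = ⌊(a₀+mₖ₊₁)/dₖ₊₁⌋:
  k=1: m=13, d=23, a=1
  k=2: m=10, d=4, a=5
  k=3: m=10, d=23, a=1
  k=4: m=13, d=1, a=26
d=1 and a=2a₀=26 at k=4, so the next step gives (m, d) = (13, 23) again — its k=1 value — and the period has length 4.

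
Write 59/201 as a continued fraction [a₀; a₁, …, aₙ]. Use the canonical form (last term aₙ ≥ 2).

[0; 3, 2, 2, 5, 2]

59 = 0·201 + 59
201 = 3·59 + 24
59 = 2·24 + 11
24 = 2·11 + 2
11 = 5·2 + 1
2 = 2·1 + 0  (stop)
So 59/201 = [0; 3, 2, 2, 5, 2].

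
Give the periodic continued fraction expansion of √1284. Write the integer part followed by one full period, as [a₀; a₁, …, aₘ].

[35; 1, 4, 1, 70]

a₀ = ⌊√1284⌋ = 35.
With m₀=0, d₀=1 and mₖ₊₁ = dₖaₖ − mₖ, dₖ₊₁ = (n − mₖ₊₁²)/dₖ, aₖ₊₁ = ⌊(a₀+mₖ₊₁)/dₖ₊₁⌋:
  k=1: m=35, d=59, a=1
  k=2: m=24, d=12, a=4
  k=3: m=24, d=59, a=1
  k=4: m=35, d=1, a=70
d=1 and a=2a₀=70 at k=4, so the next step gives (m, d) = (35, 59) again — its k=1 value — and the period has length 4.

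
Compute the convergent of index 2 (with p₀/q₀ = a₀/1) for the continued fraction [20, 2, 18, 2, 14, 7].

Using pₖ = aₖpₖ₋₁ + pₖ₋₂, qₖ = aₖqₖ₋₁ + qₖ₋₂ (with p₋₁=1, p₋₂=0, q₋₁=0, q₋₂=1):
  k=0: a=20, p=20, q=1
  k=1: a=2, p=41, q=2
  k=2: a=18, p=758, q=37

758/37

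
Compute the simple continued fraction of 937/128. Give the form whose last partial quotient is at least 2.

[7; 3, 8, 5]

937 = 7·128 + 41
128 = 3·41 + 5
41 = 8·5 + 1
5 = 5·1 + 0  (stop)
So 937/128 = [7; 3, 8, 5].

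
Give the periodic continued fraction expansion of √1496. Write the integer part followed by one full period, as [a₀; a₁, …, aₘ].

a₀ = ⌊√1496⌋ = 38.

[38; 1, 2, 9, 2, 1, 76]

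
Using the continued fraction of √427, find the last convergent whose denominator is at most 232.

2583/125

√427 = [20; 1, 1, 1, 40, …] (period length 4).
Convergents:
  p_0/q_0 = 20/1
  p_1/q_1 = 21/1
  p_2/q_2 = 41/2
  p_3/q_3 = 62/3
  p_4/q_4 = 2521/122
  p_5/q_5 = 2583/125
  p_6/q_6 = 5104/247
q_5 = 125 ≤ 232 < 247 = q_6, so the answer is 2583/125.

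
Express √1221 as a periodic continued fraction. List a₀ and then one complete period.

a₀ = ⌊√1221⌋ = 34.

[34; 1, 16, 2, 16, 1, 68]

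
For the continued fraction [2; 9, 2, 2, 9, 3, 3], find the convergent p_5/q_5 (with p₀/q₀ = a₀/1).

Using pₖ = aₖpₖ₋₁ + pₖ₋₂, qₖ = aₖqₖ₋₁ + qₖ₋₂ (with p₋₁=1, p₋₂=0, q₋₁=0, q₋₂=1):
  k=0: a=2, p=2, q=1
  k=1: a=9, p=19, q=9
  k=2: a=2, p=40, q=19
  k=3: a=2, p=99, q=47
  k=4: a=9, p=931, q=442
  k=5: a=3, p=2892, q=1373

2892/1373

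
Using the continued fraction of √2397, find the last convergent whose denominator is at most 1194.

56352/1151

√2397 = [48; 1, 23, 2, 23, 1, 96, …] (period length 6).
Convergents:
  p_0/q_0 = 48/1
  p_1/q_1 = 49/1
  p_2/q_2 = 1175/24
  p_3/q_3 = 2399/49
  p_4/q_4 = 56352/1151
  p_5/q_5 = 58751/1200
q_4 = 1151 ≤ 1194 < 1200 = q_5, so the answer is 56352/1151.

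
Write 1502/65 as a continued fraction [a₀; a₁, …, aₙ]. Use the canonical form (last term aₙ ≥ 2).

[23; 9, 3, 2]

1502 = 23·65 + 7
65 = 9·7 + 2
7 = 3·2 + 1
2 = 2·1 + 0  (stop)
So 1502/65 = [23; 9, 3, 2].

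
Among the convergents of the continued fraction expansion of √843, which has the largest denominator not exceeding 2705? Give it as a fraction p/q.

√843 = [29; 29, 58, …] (period length 2).
Convergents:
  p_0/q_0 = 29/1
  p_1/q_1 = 842/29
  p_2/q_2 = 48865/1683
  p_3/q_3 = 1417927/48836
q_2 = 1683 ≤ 2705 < 48836 = q_3, so the answer is 48865/1683.

48865/1683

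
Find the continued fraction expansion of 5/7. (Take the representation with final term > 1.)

5 = 0·7 + 5
7 = 1·5 + 2
5 = 2·2 + 1
2 = 2·1 + 0  (stop)
So 5/7 = [0; 1, 2, 2].

[0; 1, 2, 2]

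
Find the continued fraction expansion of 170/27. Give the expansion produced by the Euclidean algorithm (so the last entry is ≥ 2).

170 = 6*27 + 8
27 = 3*8 + 3
8 = 2*3 + 2
3 = 1*2 + 1
2 = 2*1 + 0  (stop)
So 170/27 = [6; 3, 2, 1, 2].

[6; 3, 2, 1, 2]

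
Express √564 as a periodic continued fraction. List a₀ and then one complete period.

[23; 1, 2, 1, 46]

a₀ = ⌊√564⌋ = 23.
With m₀=0, d₀=1 and mₖ₊₁ = dₖaₖ − mₖ, dₖ₊₁ = (n − mₖ₊₁²)/dₖ, aₖ₊₁ = ⌊(a₀+mₖ₊₁)/dₖ₊₁⌋:
  k=1: m=23, d=35, a=1
  k=2: m=12, d=12, a=2
  k=3: m=12, d=35, a=1
  k=4: m=23, d=1, a=46
d=1 and a=2a₀=46 at k=4, so the next step gives (m, d) = (23, 35) again — its k=1 value — and the period has length 4.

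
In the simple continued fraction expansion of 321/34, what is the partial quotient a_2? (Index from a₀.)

3

321 = 9·34 + 15   →  a_0 = 9
34 = 2·15 + 4   →  a_1 = 2
15 = 3·4 + 3   →  a_2 = 3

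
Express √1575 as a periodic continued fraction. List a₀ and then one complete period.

[39; 1, 2, 5, 2, 1, 78]

a₀ = ⌊√1575⌋ = 39.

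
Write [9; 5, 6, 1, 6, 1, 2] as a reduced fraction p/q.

Using pₖ = aₖpₖ₋₁ + pₖ₋₂ and qₖ = aₖqₖ₋₁ + qₖ₋₂:
  k=0: a=9, p=9, q=1
  k=1: a=5, p=46, q=5
  k=2: a=6, p=285, q=31
  k=3: a=1, p=331, q=36
  k=4: a=6, p=2271, q=247
  k=5: a=1, p=2602, q=283
  k=6: a=2, p=7475, q=813

7475/813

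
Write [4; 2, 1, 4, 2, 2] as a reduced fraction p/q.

Fold from the inside: start with 2/1.
  2 + 1/2 = 5/2
  4 + 2/5 = 22/5
  1 + 5/22 = 27/22
  2 + 22/27 = 76/27
  4 + 27/76 = 331/76

331/76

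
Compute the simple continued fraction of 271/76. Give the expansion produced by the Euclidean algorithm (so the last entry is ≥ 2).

[3; 1, 1, 3, 3, 3]

271 = 3×76 + 43
76 = 1×43 + 33
43 = 1×33 + 10
33 = 3×10 + 3
10 = 3×3 + 1
3 = 3×1 + 0  (stop)
So 271/76 = [3; 1, 1, 3, 3, 3].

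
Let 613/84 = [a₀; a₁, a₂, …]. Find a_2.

613 = 7·84 + 25   →  a_0 = 7
84 = 3·25 + 9   →  a_1 = 3
25 = 2·9 + 7   →  a_2 = 2

2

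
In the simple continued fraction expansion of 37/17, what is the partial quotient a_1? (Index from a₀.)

37 = 2·17 + 3   →  a_0 = 2
17 = 5·3 + 2   →  a_1 = 5

5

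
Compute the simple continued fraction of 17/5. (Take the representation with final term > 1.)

17 = 3×5 + 2
5 = 2×2 + 1
2 = 2×1 + 0  (stop)
So 17/5 = [3; 2, 2].

[3; 2, 2]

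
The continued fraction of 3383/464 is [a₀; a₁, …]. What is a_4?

2

3383 = 7·464 + 135   →  a_0 = 7
464 = 3·135 + 59   →  a_1 = 3
135 = 2·59 + 17   →  a_2 = 2
59 = 3·17 + 8   →  a_3 = 3
17 = 2·8 + 1   →  a_4 = 2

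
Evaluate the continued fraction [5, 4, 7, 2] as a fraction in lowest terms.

Fold from the inside: start with 2/1.
  7 + 1/2 = 15/2
  4 + 2/15 = 62/15
  5 + 15/62 = 325/62

325/62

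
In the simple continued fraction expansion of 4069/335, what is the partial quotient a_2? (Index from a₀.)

4069 = 12·335 + 49   →  a_0 = 12
335 = 6·49 + 41   →  a_1 = 6
49 = 1·41 + 8   →  a_2 = 1

1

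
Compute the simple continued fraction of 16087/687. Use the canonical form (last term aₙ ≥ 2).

[23; 2, 2, 2, 18, 1, 2]

16087 = 23×687 + 286
687 = 2×286 + 115
286 = 2×115 + 56
115 = 2×56 + 3
56 = 18×3 + 2
3 = 1×2 + 1
2 = 2×1 + 0  (stop)
So 16087/687 = [23; 2, 2, 2, 18, 1, 2].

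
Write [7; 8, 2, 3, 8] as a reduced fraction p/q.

Fold from the inside: start with 8/1.
  3 + 1/8 = 25/8
  2 + 8/25 = 58/25
  8 + 25/58 = 489/58
  7 + 58/489 = 3481/489

3481/489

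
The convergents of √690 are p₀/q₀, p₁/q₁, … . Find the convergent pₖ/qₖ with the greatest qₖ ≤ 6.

√690 = [26; 3, 1, 2, 1, 3, 52, …] (period length 6).
Convergents:
  p_0/q_0 = 26/1
  p_1/q_1 = 79/3
  p_2/q_2 = 105/4
  p_3/q_3 = 289/11
q_2 = 4 ≤ 6 < 11 = q_3, so the answer is 105/4.

105/4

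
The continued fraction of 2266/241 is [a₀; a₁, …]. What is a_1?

2

2266 = 9·241 + 97   →  a_0 = 9
241 = 2·97 + 47   →  a_1 = 2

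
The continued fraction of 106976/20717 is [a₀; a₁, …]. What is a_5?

2

106976 = 5·20717 + 3391   →  a_0 = 5
20717 = 6·3391 + 371   →  a_1 = 6
3391 = 9·371 + 52   →  a_2 = 9
371 = 7·52 + 7   →  a_3 = 7
52 = 7·7 + 3   →  a_4 = 7
7 = 2·3 + 1   →  a_5 = 2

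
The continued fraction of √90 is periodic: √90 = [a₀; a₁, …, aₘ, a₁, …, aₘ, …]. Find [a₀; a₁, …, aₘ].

a₀ = ⌊√90⌋ = 9.
With m₀=0, d₀=1 and mₖ₊₁ = dₖaₖ − mₖ, dₖ₊₁ = (n − mₖ₊₁²)/dₖ, aₖ₊₁ = ⌊(a₀+mₖ₊₁)/dₖ₊₁⌋:
  k=1: m=9, d=9, a=2
  k=2: m=9, d=1, a=18
d=1 and a=2a₀=18 at k=2, so the next step gives (m, d) = (9, 9) again — its k=1 value — and the period has length 2.

[9; 2, 18]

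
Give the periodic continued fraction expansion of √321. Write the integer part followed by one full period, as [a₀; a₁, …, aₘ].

a₀ = ⌊√321⌋ = 17.
With m₀=0, d₀=1 and mₖ₊₁ = dₖaₖ − mₖ, dₖ₊₁ = (n − mₖ₊₁²)/dₖ, aₖ₊₁ = ⌊(a₀+mₖ₊₁)/dₖ₊₁⌋:
  k=1: m=17, d=32, a=1
  k=2: m=15, d=3, a=10
  k=3: m=15, d=32, a=1
  k=4: m=17, d=1, a=34
d=1 and a=2a₀=34 at k=4, so the next step gives (m, d) = (17, 32) again — its k=1 value — and the period has length 4.

[17; 1, 10, 1, 34]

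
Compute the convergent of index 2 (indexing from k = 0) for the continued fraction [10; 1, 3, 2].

43/4

Using pₖ = aₖpₖ₋₁ + pₖ₋₂, qₖ = aₖqₖ₋₁ + qₖ₋₂ (with p₋₁=1, p₋₂=0, q₋₁=0, q₋₂=1):
  k=0: a=10, p=10, q=1
  k=1: a=1, p=11, q=1
  k=2: a=3, p=43, q=4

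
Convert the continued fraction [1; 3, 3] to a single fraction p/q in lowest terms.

13/10

Using pₖ = aₖpₖ₋₁ + pₖ₋₂ and qₖ = aₖqₖ₋₁ + qₖ₋₂:
  k=0: a=1, p=1, q=1
  k=1: a=3, p=4, q=3
  k=2: a=3, p=13, q=10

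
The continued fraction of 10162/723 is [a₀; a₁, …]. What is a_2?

13

10162 = 14·723 + 40   →  a_0 = 14
723 = 18·40 + 3   →  a_1 = 18
40 = 13·3 + 1   →  a_2 = 13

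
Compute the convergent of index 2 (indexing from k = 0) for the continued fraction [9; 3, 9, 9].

261/28

Using pₖ = aₖpₖ₋₁ + pₖ₋₂, qₖ = aₖqₖ₋₁ + qₖ₋₂ (with p₋₁=1, p₋₂=0, q₋₁=0, q₋₂=1):
  k=0: a=9, p=9, q=1
  k=1: a=3, p=28, q=3
  k=2: a=9, p=261, q=28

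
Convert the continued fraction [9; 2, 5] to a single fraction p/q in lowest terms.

104/11

Using pₖ = aₖpₖ₋₁ + pₖ₋₂ and qₖ = aₖqₖ₋₁ + qₖ₋₂:
  k=0: a=9, p=9, q=1
  k=1: a=2, p=19, q=2
  k=2: a=5, p=104, q=11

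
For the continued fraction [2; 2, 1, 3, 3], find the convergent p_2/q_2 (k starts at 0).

Using pₖ = aₖpₖ₋₁ + pₖ₋₂, qₖ = aₖqₖ₋₁ + qₖ₋₂ (with p₋₁=1, p₋₂=0, q₋₁=0, q₋₂=1):
  k=0: a=2, p=2, q=1
  k=1: a=2, p=5, q=2
  k=2: a=1, p=7, q=3

7/3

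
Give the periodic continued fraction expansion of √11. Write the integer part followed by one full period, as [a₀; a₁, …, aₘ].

[3; 3, 6]

a₀ = ⌊√11⌋ = 3.
With m₀=0, d₀=1 and mₖ₊₁ = dₖaₖ − mₖ, dₖ₊₁ = (n − mₖ₊₁²)/dₖ, aₖ₊₁ = ⌊(a₀+mₖ₊₁)/dₖ₊₁⌋:
  k=1: m=3, d=2, a=3
  k=2: m=3, d=1, a=6
d=1 and a=2a₀=6 at k=2, so the next step gives (m, d) = (3, 2) again — its k=1 value — and the period has length 2.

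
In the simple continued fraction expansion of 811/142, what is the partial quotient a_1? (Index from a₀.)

1

811 = 5·142 + 101   →  a_0 = 5
142 = 1·101 + 41   →  a_1 = 1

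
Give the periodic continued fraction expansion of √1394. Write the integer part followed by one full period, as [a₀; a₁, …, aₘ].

[37; 2, 1, 36, 1, 2, 74]

a₀ = ⌊√1394⌋ = 37.
With m₀=0, d₀=1 and mₖ₊₁ = dₖaₖ − mₖ, dₖ₊₁ = (n − mₖ₊₁²)/dₖ, aₖ₊₁ = ⌊(a₀+mₖ₊₁)/dₖ₊₁⌋:
  k=1: m=37, d=25, a=2
  k=2: m=13, d=49, a=1
  k=3: m=36, d=2, a=36
  k=4: m=36, d=49, a=1
  k=5: m=13, d=25, a=2
  k=6: m=37, d=1, a=74
d=1 and a=2a₀=74 at k=6, so the next step gives (m, d) = (37, 25) again — its k=1 value — and the period has length 6.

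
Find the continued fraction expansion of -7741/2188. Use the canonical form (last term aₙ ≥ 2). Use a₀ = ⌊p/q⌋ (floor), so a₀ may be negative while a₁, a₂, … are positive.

-7741 = -4×2188 + 1011
2188 = 2×1011 + 166
1011 = 6×166 + 15
166 = 11×15 + 1
15 = 15×1 + 0  (stop)
So -7741/2188 = [-4; 2, 6, 11, 15].

[-4; 2, 6, 11, 15]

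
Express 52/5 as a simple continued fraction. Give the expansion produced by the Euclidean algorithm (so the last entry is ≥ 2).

[10; 2, 2]

52 = 10·5 + 2
5 = 2·2 + 1
2 = 2·1 + 0  (stop)
So 52/5 = [10; 2, 2].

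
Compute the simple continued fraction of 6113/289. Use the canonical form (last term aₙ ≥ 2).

6113 = 21×289 + 44
289 = 6×44 + 25
44 = 1×25 + 19
25 = 1×19 + 6
19 = 3×6 + 1
6 = 6×1 + 0  (stop)
So 6113/289 = [21; 6, 1, 1, 3, 6].

[21; 6, 1, 1, 3, 6]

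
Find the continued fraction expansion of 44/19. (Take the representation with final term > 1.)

[2; 3, 6]

44 = 2·19 + 6
19 = 3·6 + 1
6 = 6·1 + 0  (stop)
So 44/19 = [2; 3, 6].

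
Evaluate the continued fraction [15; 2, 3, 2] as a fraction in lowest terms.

Fold from the inside: start with 2/1.
  3 + 1/2 = 7/2
  2 + 2/7 = 16/7
  15 + 7/16 = 247/16

247/16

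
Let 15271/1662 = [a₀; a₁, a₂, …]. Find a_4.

15271 = 9·1662 + 313   →  a_0 = 9
1662 = 5·313 + 97   →  a_1 = 5
313 = 3·97 + 22   →  a_2 = 3
97 = 4·22 + 9   →  a_3 = 4
22 = 2·9 + 4   →  a_4 = 2

2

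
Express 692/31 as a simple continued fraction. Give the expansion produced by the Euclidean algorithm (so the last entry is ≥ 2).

692 = 22×31 + 10
31 = 3×10 + 1
10 = 10×1 + 0  (stop)
So 692/31 = [22; 3, 10].

[22; 3, 10]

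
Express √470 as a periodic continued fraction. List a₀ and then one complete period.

a₀ = ⌊√470⌋ = 21.

[21; 1, 2, 8, 2, 1, 42]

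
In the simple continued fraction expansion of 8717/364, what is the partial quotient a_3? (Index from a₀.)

8717 = 23·364 + 345   →  a_0 = 23
364 = 1·345 + 19   →  a_1 = 1
345 = 18·19 + 3   →  a_2 = 18
19 = 6·3 + 1   →  a_3 = 6

6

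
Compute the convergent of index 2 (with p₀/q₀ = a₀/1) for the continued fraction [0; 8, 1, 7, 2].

1/9

Using pₖ = aₖpₖ₋₁ + pₖ₋₂, qₖ = aₖqₖ₋₁ + qₖ₋₂ (with p₋₁=1, p₋₂=0, q₋₁=0, q₋₂=1):
  k=0: a=0, p=0, q=1
  k=1: a=8, p=1, q=8
  k=2: a=1, p=1, q=9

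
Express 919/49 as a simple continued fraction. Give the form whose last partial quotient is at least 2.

[18; 1, 3, 12]

919 = 18·49 + 37
49 = 1·37 + 12
37 = 3·12 + 1
12 = 12·1 + 0  (stop)
So 919/49 = [18; 1, 3, 12].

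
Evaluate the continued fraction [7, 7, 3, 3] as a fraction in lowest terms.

Using pₖ = aₖpₖ₋₁ + pₖ₋₂ and qₖ = aₖqₖ₋₁ + qₖ₋₂:
  k=0: a=7, p=7, q=1
  k=1: a=7, p=50, q=7
  k=2: a=3, p=157, q=22
  k=3: a=3, p=521, q=73

521/73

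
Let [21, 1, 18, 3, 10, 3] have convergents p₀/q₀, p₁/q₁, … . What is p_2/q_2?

417/19

Using pₖ = aₖpₖ₋₁ + pₖ₋₂, qₖ = aₖqₖ₋₁ + qₖ₋₂ (with p₋₁=1, p₋₂=0, q₋₁=0, q₋₂=1):
  k=0: a=21, p=21, q=1
  k=1: a=1, p=22, q=1
  k=2: a=18, p=417, q=19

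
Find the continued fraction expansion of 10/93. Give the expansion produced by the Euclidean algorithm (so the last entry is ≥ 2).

[0; 9, 3, 3]

10 = 0·93 + 10
93 = 9·10 + 3
10 = 3·3 + 1
3 = 3·1 + 0  (stop)
So 10/93 = [0; 9, 3, 3].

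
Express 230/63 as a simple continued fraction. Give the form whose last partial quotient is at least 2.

230 = 3*63 + 41
63 = 1*41 + 22
41 = 1*22 + 19
22 = 1*19 + 3
19 = 6*3 + 1
3 = 3*1 + 0  (stop)
So 230/63 = [3; 1, 1, 1, 6, 3].

[3; 1, 1, 1, 6, 3]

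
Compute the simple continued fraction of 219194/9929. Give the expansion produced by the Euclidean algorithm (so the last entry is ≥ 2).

219194 = 22×9929 + 756
9929 = 13×756 + 101
756 = 7×101 + 49
101 = 2×49 + 3
49 = 16×3 + 1
3 = 3×1 + 0  (stop)
So 219194/9929 = [22; 13, 7, 2, 16, 3].

[22; 13, 7, 2, 16, 3]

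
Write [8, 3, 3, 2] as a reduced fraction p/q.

191/23

Using pₖ = aₖpₖ₋₁ + pₖ₋₂ and qₖ = aₖqₖ₋₁ + qₖ₋₂:
  k=0: a=8, p=8, q=1
  k=1: a=3, p=25, q=3
  k=2: a=3, p=83, q=10
  k=3: a=2, p=191, q=23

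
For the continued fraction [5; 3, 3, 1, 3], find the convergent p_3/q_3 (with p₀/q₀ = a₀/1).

69/13

Using pₖ = aₖpₖ₋₁ + pₖ₋₂, qₖ = aₖqₖ₋₁ + qₖ₋₂ (with p₋₁=1, p₋₂=0, q₋₁=0, q₋₂=1):
  k=0: a=5, p=5, q=1
  k=1: a=3, p=16, q=3
  k=2: a=3, p=53, q=10
  k=3: a=1, p=69, q=13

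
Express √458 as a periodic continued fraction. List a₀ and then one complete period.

[21; 2, 2, 42]

a₀ = ⌊√458⌋ = 21.
With m₀=0, d₀=1 and mₖ₊₁ = dₖaₖ − mₖ, dₖ₊₁ = (n − mₖ₊₁²)/dₖ, aₖ₊₁ = ⌊(a₀+mₖ₊₁)/dₖ₊₁⌋:
  k=1: m=21, d=17, a=2
  k=2: m=13, d=17, a=2
  k=3: m=21, d=1, a=42
d=1 and a=2a₀=42 at k=3, so the next step gives (m, d) = (21, 17) again — its k=1 value — and the period has length 3.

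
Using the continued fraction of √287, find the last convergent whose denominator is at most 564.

9487/560

√287 = [16; 1, 15, 1, 32, …] (period length 4).
Convergents:
  p_0/q_0 = 16/1
  p_1/q_1 = 17/1
  p_2/q_2 = 271/16
  p_3/q_3 = 288/17
  p_4/q_4 = 9487/560
  p_5/q_5 = 9775/577
q_4 = 560 ≤ 564 < 577 = q_5, so the answer is 9487/560.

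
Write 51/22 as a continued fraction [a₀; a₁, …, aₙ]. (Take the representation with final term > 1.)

[2; 3, 7]

51 = 2*22 + 7
22 = 3*7 + 1
7 = 7*1 + 0  (stop)
So 51/22 = [2; 3, 7].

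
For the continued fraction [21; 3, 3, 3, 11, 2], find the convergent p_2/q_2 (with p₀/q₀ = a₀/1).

213/10

Using pₖ = aₖpₖ₋₁ + pₖ₋₂, qₖ = aₖqₖ₋₁ + qₖ₋₂ (with p₋₁=1, p₋₂=0, q₋₁=0, q₋₂=1):
  k=0: a=21, p=21, q=1
  k=1: a=3, p=64, q=3
  k=2: a=3, p=213, q=10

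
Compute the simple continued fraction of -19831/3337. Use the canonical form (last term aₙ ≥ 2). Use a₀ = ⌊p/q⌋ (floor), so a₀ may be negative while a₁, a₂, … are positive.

[-6; 17, 2, 8, 5, 2]

-19831 = -6×3337 + 191
3337 = 17×191 + 90
191 = 2×90 + 11
90 = 8×11 + 2
11 = 5×2 + 1
2 = 2×1 + 0  (stop)
So -19831/3337 = [-6; 17, 2, 8, 5, 2].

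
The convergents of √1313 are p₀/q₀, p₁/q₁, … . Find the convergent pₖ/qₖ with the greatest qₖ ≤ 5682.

√1313 = [36; 4, 4, 72, …] (period length 3).
Convergents:
  p_0/q_0 = 36/1
  p_1/q_1 = 145/4
  p_2/q_2 = 616/17
  p_3/q_3 = 44497/1228
  p_4/q_4 = 178604/4929
  p_5/q_5 = 758913/20944
q_4 = 4929 ≤ 5682 < 20944 = q_5, so the answer is 178604/4929.

178604/4929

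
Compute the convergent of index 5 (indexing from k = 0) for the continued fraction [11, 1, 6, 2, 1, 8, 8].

Using pₖ = aₖpₖ₋₁ + pₖ₋₂, qₖ = aₖqₖ₋₁ + qₖ₋₂ (with p₋₁=1, p₋₂=0, q₋₁=0, q₋₂=1):
  k=0: a=11, p=11, q=1
  k=1: a=1, p=12, q=1
  k=2: a=6, p=83, q=7
  k=3: a=2, p=178, q=15
  k=4: a=1, p=261, q=22
  k=5: a=8, p=2266, q=191

2266/191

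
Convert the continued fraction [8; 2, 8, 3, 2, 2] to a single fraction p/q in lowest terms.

Using pₖ = aₖpₖ₋₁ + pₖ₋₂ and qₖ = aₖqₖ₋₁ + qₖ₋₂:
  k=0: a=8, p=8, q=1
  k=1: a=2, p=17, q=2
  k=2: a=8, p=144, q=17
  k=3: a=3, p=449, q=53
  k=4: a=2, p=1042, q=123
  k=5: a=2, p=2533, q=299

2533/299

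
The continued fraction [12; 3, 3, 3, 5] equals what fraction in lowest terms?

2153/175

Fold from the inside: start with 5/1.
  3 + 1/5 = 16/5
  3 + 5/16 = 53/16
  3 + 16/53 = 175/53
  12 + 53/175 = 2153/175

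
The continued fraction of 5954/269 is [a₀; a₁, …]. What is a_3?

5954 = 22·269 + 36   →  a_0 = 22
269 = 7·36 + 17   →  a_1 = 7
36 = 2·17 + 2   →  a_2 = 2
17 = 8·2 + 1   →  a_3 = 8

8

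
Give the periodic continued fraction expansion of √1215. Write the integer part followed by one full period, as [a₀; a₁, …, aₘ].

a₀ = ⌊√1215⌋ = 34.
With m₀=0, d₀=1 and mₖ₊₁ = dₖaₖ − mₖ, dₖ₊₁ = (n − mₖ₊₁²)/dₖ, aₖ₊₁ = ⌊(a₀+mₖ₊₁)/dₖ₊₁⌋:
  k=1: m=34, d=59, a=1
  k=2: m=25, d=10, a=5
  k=3: m=25, d=59, a=1
  k=4: m=34, d=1, a=68
d=1 and a=2a₀=68 at k=4, so the next step gives (m, d) = (34, 59) again — its k=1 value — and the period has length 4.

[34; 1, 5, 1, 68]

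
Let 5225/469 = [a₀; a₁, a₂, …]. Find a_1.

5225 = 11·469 + 66   →  a_0 = 11
469 = 7·66 + 7   →  a_1 = 7

7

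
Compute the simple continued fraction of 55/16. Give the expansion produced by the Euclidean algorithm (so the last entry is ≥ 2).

55 = 3×16 + 7
16 = 2×7 + 2
7 = 3×2 + 1
2 = 2×1 + 0  (stop)
So 55/16 = [3; 2, 3, 2].

[3; 2, 3, 2]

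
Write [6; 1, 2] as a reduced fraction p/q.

Using pₖ = aₖpₖ₋₁ + pₖ₋₂ and qₖ = aₖqₖ₋₁ + qₖ₋₂:
  k=0: a=6, p=6, q=1
  k=1: a=1, p=7, q=1
  k=2: a=2, p=20, q=3

20/3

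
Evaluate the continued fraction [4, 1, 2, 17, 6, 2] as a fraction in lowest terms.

3187/682

Using pₖ = aₖpₖ₋₁ + pₖ₋₂ and qₖ = aₖqₖ₋₁ + qₖ₋₂:
  k=0: a=4, p=4, q=1
  k=1: a=1, p=5, q=1
  k=2: a=2, p=14, q=3
  k=3: a=17, p=243, q=52
  k=4: a=6, p=1472, q=315
  k=5: a=2, p=3187, q=682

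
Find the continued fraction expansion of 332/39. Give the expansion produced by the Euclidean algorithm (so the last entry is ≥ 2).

[8; 1, 1, 19]

332 = 8*39 + 20
39 = 1*20 + 19
20 = 1*19 + 1
19 = 19*1 + 0  (stop)
So 332/39 = [8; 1, 1, 19].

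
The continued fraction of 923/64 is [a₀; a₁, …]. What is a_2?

923 = 14·64 + 27   →  a_0 = 14
64 = 2·27 + 10   →  a_1 = 2
27 = 2·10 + 7   →  a_2 = 2

2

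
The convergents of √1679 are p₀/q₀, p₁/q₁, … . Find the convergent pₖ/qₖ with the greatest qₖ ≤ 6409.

√1679 = [40; 1, 39, 1, 80, …] (period length 4).
Convergents:
  p_0/q_0 = 40/1
  p_1/q_1 = 41/1
  p_2/q_2 = 1639/40
  p_3/q_3 = 1680/41
  p_4/q_4 = 136039/3320
  p_5/q_5 = 137719/3361
  p_6/q_6 = 5507080/134399
q_5 = 3361 ≤ 6409 < 134399 = q_6, so the answer is 137719/3361.

137719/3361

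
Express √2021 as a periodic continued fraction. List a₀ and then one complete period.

[44; 1, 21, 2, 21, 1, 88]

a₀ = ⌊√2021⌋ = 44.
With m₀=0, d₀=1 and mₖ₊₁ = dₖaₖ − mₖ, dₖ₊₁ = (n − mₖ₊₁²)/dₖ, aₖ₊₁ = ⌊(a₀+mₖ₊₁)/dₖ₊₁⌋:
  k=1: m=44, d=85, a=1
  k=2: m=41, d=4, a=21
  k=3: m=43, d=43, a=2
  k=4: m=43, d=4, a=21
  k=5: m=41, d=85, a=1
  k=6: m=44, d=1, a=88
d=1 and a=2a₀=88 at k=6, so the next step gives (m, d) = (44, 85) again — its k=1 value — and the period has length 6.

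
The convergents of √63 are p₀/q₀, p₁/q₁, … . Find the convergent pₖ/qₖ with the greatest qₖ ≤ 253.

1897/239

√63 = [7; 1, 14, …] (period length 2).
Convergents:
  p_0/q_0 = 7/1
  p_1/q_1 = 8/1
  p_2/q_2 = 119/15
  p_3/q_3 = 127/16
  p_4/q_4 = 1897/239
  p_5/q_5 = 2024/255
q_4 = 239 ≤ 253 < 255 = q_5, so the answer is 1897/239.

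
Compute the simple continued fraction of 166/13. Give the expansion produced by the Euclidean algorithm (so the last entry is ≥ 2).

[12; 1, 3, 3]

166 = 12×13 + 10
13 = 1×10 + 3
10 = 3×3 + 1
3 = 3×1 + 0  (stop)
So 166/13 = [12; 1, 3, 3].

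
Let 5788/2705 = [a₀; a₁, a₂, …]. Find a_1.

7

5788 = 2·2705 + 378   →  a_0 = 2
2705 = 7·378 + 59   →  a_1 = 7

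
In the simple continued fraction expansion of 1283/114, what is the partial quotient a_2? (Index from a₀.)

1283 = 11·114 + 29   →  a_0 = 11
114 = 3·29 + 27   →  a_1 = 3
29 = 1·27 + 2   →  a_2 = 1

1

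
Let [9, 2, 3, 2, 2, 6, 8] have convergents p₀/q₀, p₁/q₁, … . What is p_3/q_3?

151/16

Using pₖ = aₖpₖ₋₁ + pₖ₋₂, qₖ = aₖqₖ₋₁ + qₖ₋₂ (with p₋₁=1, p₋₂=0, q₋₁=0, q₋₂=1):
  k=0: a=9, p=9, q=1
  k=1: a=2, p=19, q=2
  k=2: a=3, p=66, q=7
  k=3: a=2, p=151, q=16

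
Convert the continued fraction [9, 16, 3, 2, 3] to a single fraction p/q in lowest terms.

Fold from the inside: start with 3/1.
  2 + 1/3 = 7/3
  3 + 3/7 = 24/7
  16 + 7/24 = 391/24
  9 + 24/391 = 3543/391

3543/391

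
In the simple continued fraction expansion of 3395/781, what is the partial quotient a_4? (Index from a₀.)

3395 = 4·781 + 271   →  a_0 = 4
781 = 2·271 + 239   →  a_1 = 2
271 = 1·239 + 32   →  a_2 = 1
239 = 7·32 + 15   →  a_3 = 7
32 = 2·15 + 2   →  a_4 = 2

2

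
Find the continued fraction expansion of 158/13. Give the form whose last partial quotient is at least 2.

158 = 12*13 + 2
13 = 6*2 + 1
2 = 2*1 + 0  (stop)
So 158/13 = [12; 6, 2].

[12; 6, 2]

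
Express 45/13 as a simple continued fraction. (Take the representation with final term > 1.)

45 = 3·13 + 6
13 = 2·6 + 1
6 = 6·1 + 0  (stop)
So 45/13 = [3; 2, 6].

[3; 2, 6]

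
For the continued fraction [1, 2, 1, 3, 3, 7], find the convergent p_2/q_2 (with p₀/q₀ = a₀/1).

Using pₖ = aₖpₖ₋₁ + pₖ₋₂, qₖ = aₖqₖ₋₁ + qₖ₋₂ (with p₋₁=1, p₋₂=0, q₋₁=0, q₋₂=1):
  k=0: a=1, p=1, q=1
  k=1: a=2, p=3, q=2
  k=2: a=1, p=4, q=3

4/3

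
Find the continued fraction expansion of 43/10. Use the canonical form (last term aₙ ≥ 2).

[4; 3, 3]

43 = 4×10 + 3
10 = 3×3 + 1
3 = 3×1 + 0  (stop)
So 43/10 = [4; 3, 3].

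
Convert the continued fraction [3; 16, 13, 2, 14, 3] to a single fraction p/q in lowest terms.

Using pₖ = aₖpₖ₋₁ + pₖ₋₂ and qₖ = aₖqₖ₋₁ + qₖ₋₂:
  k=0: a=3, p=3, q=1
  k=1: a=16, p=49, q=16
  k=2: a=13, p=640, q=209
  k=3: a=2, p=1329, q=434
  k=4: a=14, p=19246, q=6285
  k=5: a=3, p=59067, q=19289

59067/19289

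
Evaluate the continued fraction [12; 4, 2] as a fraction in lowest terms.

Fold from the inside: start with 2/1.
  4 + 1/2 = 9/2
  12 + 2/9 = 110/9

110/9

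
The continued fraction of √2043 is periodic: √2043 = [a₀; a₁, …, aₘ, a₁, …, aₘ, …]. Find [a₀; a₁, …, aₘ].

[45; 5, 90]

a₀ = ⌊√2043⌋ = 45.
With m₀=0, d₀=1 and mₖ₊₁ = dₖaₖ − mₖ, dₖ₊₁ = (n − mₖ₊₁²)/dₖ, aₖ₊₁ = ⌊(a₀+mₖ₊₁)/dₖ₊₁⌋:
  k=1: m=45, d=18, a=5
  k=2: m=45, d=1, a=90
d=1 and a=2a₀=90 at k=2, so the next step gives (m, d) = (45, 18) again — its k=1 value — and the period has length 2.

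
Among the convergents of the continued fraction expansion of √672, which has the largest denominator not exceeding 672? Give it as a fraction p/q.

√672 = [25; 1, 11, 1, 50, …] (period length 4).
Convergents:
  p_0/q_0 = 25/1
  p_1/q_1 = 26/1
  p_2/q_2 = 311/12
  p_3/q_3 = 337/13
  p_4/q_4 = 17161/662
  p_5/q_5 = 17498/675
q_4 = 662 ≤ 672 < 675 = q_5, so the answer is 17161/662.

17161/662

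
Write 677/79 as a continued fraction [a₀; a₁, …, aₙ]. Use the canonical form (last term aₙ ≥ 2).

[8; 1, 1, 3, 11]

677 = 8·79 + 45
79 = 1·45 + 34
45 = 1·34 + 11
34 = 3·11 + 1
11 = 11·1 + 0  (stop)
So 677/79 = [8; 1, 1, 3, 11].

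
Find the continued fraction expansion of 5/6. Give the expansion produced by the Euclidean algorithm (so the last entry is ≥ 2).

[0; 1, 5]

5 = 0·6 + 5
6 = 1·5 + 1
5 = 5·1 + 0  (stop)
So 5/6 = [0; 1, 5].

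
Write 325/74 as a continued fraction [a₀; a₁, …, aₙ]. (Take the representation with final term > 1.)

325 = 4*74 + 29
74 = 2*29 + 16
29 = 1*16 + 13
16 = 1*13 + 3
13 = 4*3 + 1
3 = 3*1 + 0  (stop)
So 325/74 = [4; 2, 1, 1, 4, 3].

[4; 2, 1, 1, 4, 3]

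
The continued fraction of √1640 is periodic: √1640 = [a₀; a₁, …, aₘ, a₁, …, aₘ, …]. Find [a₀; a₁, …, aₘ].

[40; 2, 80]

a₀ = ⌊√1640⌋ = 40.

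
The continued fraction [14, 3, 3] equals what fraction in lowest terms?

Fold from the inside: start with 3/1.
  3 + 1/3 = 10/3
  14 + 3/10 = 143/10

143/10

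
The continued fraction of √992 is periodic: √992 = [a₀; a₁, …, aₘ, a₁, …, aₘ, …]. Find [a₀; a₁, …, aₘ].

[31; 2, 62]

a₀ = ⌊√992⌋ = 31.
With m₀=0, d₀=1 and mₖ₊₁ = dₖaₖ − mₖ, dₖ₊₁ = (n − mₖ₊₁²)/dₖ, aₖ₊₁ = ⌊(a₀+mₖ₊₁)/dₖ₊₁⌋:
  k=1: m=31, d=31, a=2
  k=2: m=31, d=1, a=62
d=1 and a=2a₀=62 at k=2, so the next step gives (m, d) = (31, 31) again — its k=1 value — and the period has length 2.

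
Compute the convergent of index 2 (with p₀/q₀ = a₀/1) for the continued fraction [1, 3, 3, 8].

Using pₖ = aₖpₖ₋₁ + pₖ₋₂, qₖ = aₖqₖ₋₁ + qₖ₋₂ (with p₋₁=1, p₋₂=0, q₋₁=0, q₋₂=1):
  k=0: a=1, p=1, q=1
  k=1: a=3, p=4, q=3
  k=2: a=3, p=13, q=10

13/10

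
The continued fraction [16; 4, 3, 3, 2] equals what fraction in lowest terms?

Using pₖ = aₖpₖ₋₁ + pₖ₋₂ and qₖ = aₖqₖ₋₁ + qₖ₋₂:
  k=0: a=16, p=16, q=1
  k=1: a=4, p=65, q=4
  k=2: a=3, p=211, q=13
  k=3: a=3, p=698, q=43
  k=4: a=2, p=1607, q=99

1607/99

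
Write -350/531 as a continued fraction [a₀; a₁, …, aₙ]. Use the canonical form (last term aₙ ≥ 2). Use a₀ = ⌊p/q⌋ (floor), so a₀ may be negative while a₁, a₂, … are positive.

[-1; 2, 1, 14, 12]

-350 = -1*531 + 181
531 = 2*181 + 169
181 = 1*169 + 12
169 = 14*12 + 1
12 = 12*1 + 0  (stop)
So -350/531 = [-1; 2, 1, 14, 12].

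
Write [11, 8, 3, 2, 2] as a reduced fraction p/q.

Fold from the inside: start with 2/1.
  2 + 1/2 = 5/2
  3 + 2/5 = 17/5
  8 + 5/17 = 141/17
  11 + 17/141 = 1568/141

1568/141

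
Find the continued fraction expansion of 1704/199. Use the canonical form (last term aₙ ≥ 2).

1704 = 8*199 + 112
199 = 1*112 + 87
112 = 1*87 + 25
87 = 3*25 + 12
25 = 2*12 + 1
12 = 12*1 + 0  (stop)
So 1704/199 = [8; 1, 1, 3, 2, 12].

[8; 1, 1, 3, 2, 12]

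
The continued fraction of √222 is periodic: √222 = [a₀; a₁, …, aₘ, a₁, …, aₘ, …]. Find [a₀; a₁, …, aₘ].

[14; 1, 8, 1, 28]

a₀ = ⌊√222⌋ = 14.
With m₀=0, d₀=1 and mₖ₊₁ = dₖaₖ − mₖ, dₖ₊₁ = (n − mₖ₊₁²)/dₖ, aₖ₊₁ = ⌊(a₀+mₖ₊₁)/dₖ₊₁⌋:
  k=1: m=14, d=26, a=1
  k=2: m=12, d=3, a=8
  k=3: m=12, d=26, a=1
  k=4: m=14, d=1, a=28
d=1 and a=2a₀=28 at k=4, so the next step gives (m, d) = (14, 26) again — its k=1 value — and the period has length 4.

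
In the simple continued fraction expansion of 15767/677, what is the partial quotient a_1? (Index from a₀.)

3

15767 = 23·677 + 196   →  a_0 = 23
677 = 3·196 + 89   →  a_1 = 3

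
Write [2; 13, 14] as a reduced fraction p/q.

380/183

Using pₖ = aₖpₖ₋₁ + pₖ₋₂ and qₖ = aₖqₖ₋₁ + qₖ₋₂:
  k=0: a=2, p=2, q=1
  k=1: a=13, p=27, q=13
  k=2: a=14, p=380, q=183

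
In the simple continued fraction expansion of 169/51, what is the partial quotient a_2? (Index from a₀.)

5

169 = 3·51 + 16   →  a_0 = 3
51 = 3·16 + 3   →  a_1 = 3
16 = 5·3 + 1   →  a_2 = 5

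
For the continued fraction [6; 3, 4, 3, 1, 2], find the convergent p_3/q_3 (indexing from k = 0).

265/42

Using pₖ = aₖpₖ₋₁ + pₖ₋₂, qₖ = aₖqₖ₋₁ + qₖ₋₂ (with p₋₁=1, p₋₂=0, q₋₁=0, q₋₂=1):
  k=0: a=6, p=6, q=1
  k=1: a=3, p=19, q=3
  k=2: a=4, p=82, q=13
  k=3: a=3, p=265, q=42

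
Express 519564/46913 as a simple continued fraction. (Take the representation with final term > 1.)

[11; 13, 3, 11, 3, 2, 14]

519564 = 11·46913 + 3521
46913 = 13·3521 + 1140
3521 = 3·1140 + 101
1140 = 11·101 + 29
101 = 3·29 + 14
29 = 2·14 + 1
14 = 14·1 + 0  (stop)
So 519564/46913 = [11; 13, 3, 11, 3, 2, 14].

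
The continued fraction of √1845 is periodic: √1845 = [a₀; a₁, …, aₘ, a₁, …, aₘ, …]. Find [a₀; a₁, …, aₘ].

[42; 1, 20, 2, 20, 1, 84]

a₀ = ⌊√1845⌋ = 42.
With m₀=0, d₀=1 and mₖ₊₁ = dₖaₖ − mₖ, dₖ₊₁ = (n − mₖ₊₁²)/dₖ, aₖ₊₁ = ⌊(a₀+mₖ₊₁)/dₖ₊₁⌋:
  k=1: m=42, d=81, a=1
  k=2: m=39, d=4, a=20
  k=3: m=41, d=41, a=2
  k=4: m=41, d=4, a=20
  k=5: m=39, d=81, a=1
  k=6: m=42, d=1, a=84
d=1 and a=2a₀=84 at k=6, so the next step gives (m, d) = (42, 81) again — its k=1 value — and the period has length 6.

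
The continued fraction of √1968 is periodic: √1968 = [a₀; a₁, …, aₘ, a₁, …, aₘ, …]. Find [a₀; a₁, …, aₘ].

a₀ = ⌊√1968⌋ = 44.
With m₀=0, d₀=1 and mₖ₊₁ = dₖaₖ − mₖ, dₖ₊₁ = (n − mₖ₊₁²)/dₖ, aₖ₊₁ = ⌊(a₀+mₖ₊₁)/dₖ₊₁⌋:
  k=1: m=44, d=32, a=2
  k=2: m=20, d=49, a=1
  k=3: m=29, d=23, a=3
  k=4: m=40, d=16, a=5
  k=5: m=40, d=23, a=3
  k=6: m=29, d=49, a=1
  k=7: m=20, d=32, a=2
  k=8: m=44, d=1, a=88
d=1 and a=2a₀=88 at k=8, so the next step gives (m, d) = (44, 32) again — its k=1 value — and the period has length 8.

[44; 2, 1, 3, 5, 3, 1, 2, 88]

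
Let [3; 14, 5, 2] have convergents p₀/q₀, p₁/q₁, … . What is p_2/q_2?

Using pₖ = aₖpₖ₋₁ + pₖ₋₂, qₖ = aₖqₖ₋₁ + qₖ₋₂ (with p₋₁=1, p₋₂=0, q₋₁=0, q₋₂=1):
  k=0: a=3, p=3, q=1
  k=1: a=14, p=43, q=14
  k=2: a=5, p=218, q=71

218/71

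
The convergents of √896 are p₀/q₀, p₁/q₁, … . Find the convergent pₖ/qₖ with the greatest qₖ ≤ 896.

√896 = [29; 1, 13, 1, 58, …] (period length 4).
Convergents:
  p_0/q_0 = 29/1
  p_1/q_1 = 30/1
  p_2/q_2 = 419/14
  p_3/q_3 = 449/15
  p_4/q_4 = 26461/884
  p_5/q_5 = 26910/899
q_4 = 884 ≤ 896 < 899 = q_5, so the answer is 26461/884.

26461/884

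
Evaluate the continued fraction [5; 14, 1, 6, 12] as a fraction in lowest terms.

6400/1263

Using pₖ = aₖpₖ₋₁ + pₖ₋₂ and qₖ = aₖqₖ₋₁ + qₖ₋₂:
  k=0: a=5, p=5, q=1
  k=1: a=14, p=71, q=14
  k=2: a=1, p=76, q=15
  k=3: a=6, p=527, q=104
  k=4: a=12, p=6400, q=1263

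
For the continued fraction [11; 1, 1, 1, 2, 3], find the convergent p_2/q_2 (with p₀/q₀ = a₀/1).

23/2

Using pₖ = aₖpₖ₋₁ + pₖ₋₂, qₖ = aₖqₖ₋₁ + qₖ₋₂ (with p₋₁=1, p₋₂=0, q₋₁=0, q₋₂=1):
  k=0: a=11, p=11, q=1
  k=1: a=1, p=12, q=1
  k=2: a=1, p=23, q=2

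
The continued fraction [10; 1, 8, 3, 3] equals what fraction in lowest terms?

1013/93

Fold from the inside: start with 3/1.
  3 + 1/3 = 10/3
  8 + 3/10 = 83/10
  1 + 10/83 = 93/83
  10 + 83/93 = 1013/93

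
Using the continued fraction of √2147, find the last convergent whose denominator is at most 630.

19322/417

√2147 = [46; 2, 1, 45, 1, 2, 92, …] (period length 6).
Convergents:
  p_0/q_0 = 46/1
  p_1/q_1 = 93/2
  p_2/q_2 = 139/3
  p_3/q_3 = 6348/137
  p_4/q_4 = 6487/140
  p_5/q_5 = 19322/417
  p_6/q_6 = 1784111/38504
q_5 = 417 ≤ 630 < 38504 = q_6, so the answer is 19322/417.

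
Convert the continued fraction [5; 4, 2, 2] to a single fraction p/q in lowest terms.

Using pₖ = aₖpₖ₋₁ + pₖ₋₂ and qₖ = aₖqₖ₋₁ + qₖ₋₂:
  k=0: a=5, p=5, q=1
  k=1: a=4, p=21, q=4
  k=2: a=2, p=47, q=9
  k=3: a=2, p=115, q=22

115/22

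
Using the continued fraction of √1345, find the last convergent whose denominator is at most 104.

√1345 = [36; 1, 2, 14, 2, 1, 72, …] (period length 6).
Convergents:
  p_0/q_0 = 36/1
  p_1/q_1 = 37/1
  p_2/q_2 = 110/3
  p_3/q_3 = 1577/43
  p_4/q_4 = 3264/89
  p_5/q_5 = 4841/132
q_4 = 89 ≤ 104 < 132 = q_5, so the answer is 3264/89.

3264/89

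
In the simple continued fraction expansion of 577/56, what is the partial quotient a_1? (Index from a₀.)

3

577 = 10·56 + 17   →  a_0 = 10
56 = 3·17 + 5   →  a_1 = 3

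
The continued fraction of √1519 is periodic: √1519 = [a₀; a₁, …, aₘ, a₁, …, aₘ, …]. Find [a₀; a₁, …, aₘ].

[38; 1, 37, 1, 76]

a₀ = ⌊√1519⌋ = 38.
With m₀=0, d₀=1 and mₖ₊₁ = dₖaₖ − mₖ, dₖ₊₁ = (n − mₖ₊₁²)/dₖ, aₖ₊₁ = ⌊(a₀+mₖ₊₁)/dₖ₊₁⌋:
  k=1: m=38, d=75, a=1
  k=2: m=37, d=2, a=37
  k=3: m=37, d=75, a=1
  k=4: m=38, d=1, a=76
d=1 and a=2a₀=76 at k=4, so the next step gives (m, d) = (38, 75) again — its k=1 value — and the period has length 4.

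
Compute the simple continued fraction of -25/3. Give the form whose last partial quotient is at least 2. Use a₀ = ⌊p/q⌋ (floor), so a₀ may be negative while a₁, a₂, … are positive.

-25 = -9·3 + 2
3 = 1·2 + 1
2 = 2·1 + 0  (stop)
So -25/3 = [-9; 1, 2].

[-9; 1, 2]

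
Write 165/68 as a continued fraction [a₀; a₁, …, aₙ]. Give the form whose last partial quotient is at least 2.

[2; 2, 2, 1, 9]

165 = 2*68 + 29
68 = 2*29 + 10
29 = 2*10 + 9
10 = 1*9 + 1
9 = 9*1 + 0  (stop)
So 165/68 = [2; 2, 2, 1, 9].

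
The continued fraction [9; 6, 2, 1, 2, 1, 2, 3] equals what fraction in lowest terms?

Using pₖ = aₖpₖ₋₁ + pₖ₋₂ and qₖ = aₖqₖ₋₁ + qₖ₋₂:
  k=0: a=9, p=9, q=1
  k=1: a=6, p=55, q=6
  k=2: a=2, p=119, q=13
  k=3: a=1, p=174, q=19
  k=4: a=2, p=467, q=51
  k=5: a=1, p=641, q=70
  k=6: a=2, p=1749, q=191
  k=7: a=3, p=5888, q=643

5888/643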